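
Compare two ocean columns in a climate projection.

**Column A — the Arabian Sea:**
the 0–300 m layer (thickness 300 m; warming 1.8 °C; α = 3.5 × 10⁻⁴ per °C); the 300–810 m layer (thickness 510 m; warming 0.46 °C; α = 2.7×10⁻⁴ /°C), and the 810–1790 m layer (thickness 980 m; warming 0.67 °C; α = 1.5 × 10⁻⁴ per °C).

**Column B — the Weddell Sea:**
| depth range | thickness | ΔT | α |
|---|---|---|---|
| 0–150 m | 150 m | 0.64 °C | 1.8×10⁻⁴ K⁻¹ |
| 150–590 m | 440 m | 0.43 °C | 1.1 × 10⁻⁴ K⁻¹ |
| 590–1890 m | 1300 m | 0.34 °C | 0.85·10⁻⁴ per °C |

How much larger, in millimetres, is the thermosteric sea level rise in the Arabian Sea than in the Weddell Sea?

A 0–300 m: 1.8 × 300 × 3.5×10⁻⁴ = 0.18900 m
A 300–810 m: 2.7×10⁻⁴ × 510 × 0.46 = 0.063342 m
A Layer 3: 1.5×10⁻⁴ × 980 × 0.67 = 0.09849 m
A total: 0.350832 m
B 0–150 m: 1.8×10⁻⁴ × 0.64 × 150 = 0.01728 m
B Layer 2: 0.43 × 1.1×10⁻⁴ × 440 = 0.020812 m
B 590–1890 m: 1300 × 0.34 × 0.85×10⁻⁴ = 0.03757 m
B total: 0.075662 m
Difference: 0.350832 − 0.075662 = 0.27517 m

280 mm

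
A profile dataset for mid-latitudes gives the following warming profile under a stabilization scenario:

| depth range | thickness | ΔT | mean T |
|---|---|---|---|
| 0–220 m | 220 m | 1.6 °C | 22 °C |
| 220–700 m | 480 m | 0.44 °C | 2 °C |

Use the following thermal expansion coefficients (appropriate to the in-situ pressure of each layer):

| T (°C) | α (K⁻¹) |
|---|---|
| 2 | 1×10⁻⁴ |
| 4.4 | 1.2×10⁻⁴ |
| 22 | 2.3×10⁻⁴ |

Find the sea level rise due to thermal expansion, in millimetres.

Δh = 102 mm

Layer 1 at 22 °C → α = 2.3×10⁻⁴ K⁻¹
Layer 2 at 2 °C → α = 1×10⁻⁴ K⁻¹
0–220 m: 1.6 × 2.3×10⁻⁴ × 220 = 0.08096 m
0.44 × 480 × 1×10⁻⁴ = 0.02112 m
Δh = 0.08096 + 0.02112 = 0.10208 m ≈ 102 mm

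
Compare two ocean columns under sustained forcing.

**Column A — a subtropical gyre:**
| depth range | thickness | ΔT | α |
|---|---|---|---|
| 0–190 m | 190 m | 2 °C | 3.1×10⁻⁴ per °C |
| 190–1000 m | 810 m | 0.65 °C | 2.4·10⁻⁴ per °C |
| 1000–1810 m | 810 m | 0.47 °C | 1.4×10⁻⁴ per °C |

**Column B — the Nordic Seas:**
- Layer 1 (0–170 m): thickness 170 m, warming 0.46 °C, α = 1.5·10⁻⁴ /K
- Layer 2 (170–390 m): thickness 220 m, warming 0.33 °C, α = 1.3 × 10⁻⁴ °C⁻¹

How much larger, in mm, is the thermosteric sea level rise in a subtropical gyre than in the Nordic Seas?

Δh_A − Δh_B ≈ 280 mm

A 190 × 2 × 3.1×10⁻⁴ = 0.11780 m
A 810 × 2.4×10⁻⁴ × 0.65 = 0.12636 m
A 810 × 0.47 × 1.4×10⁻⁴ = 0.053298 m
A total: 0.297458 m
B 1.5×10⁻⁴ × 0.46 × 170 = 0.01173 m
B Layer 2: 220 × 0.33 × 1.3×10⁻⁴ = 0.009438 m
B total: 0.021168 m
Difference: 0.297458 − 0.021168 = 0.27629 m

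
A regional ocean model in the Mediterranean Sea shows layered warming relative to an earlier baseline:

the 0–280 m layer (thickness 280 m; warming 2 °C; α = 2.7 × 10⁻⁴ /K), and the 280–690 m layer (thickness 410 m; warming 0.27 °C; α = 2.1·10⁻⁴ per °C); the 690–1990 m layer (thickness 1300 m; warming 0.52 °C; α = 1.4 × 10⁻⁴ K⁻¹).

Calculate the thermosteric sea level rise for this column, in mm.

Δh = 269 mm

Layer 1: 2 × 2.7×10⁻⁴ × 280 = 0.15120 m
2.1×10⁻⁴ × 410 × 0.27 = 0.023247 m
Layer 3: 1300 × 1.4×10⁻⁴ × 0.52 = 0.09464 m
Δh = 0.15120 + 0.023247 + 0.09464 = 0.269087 m ≈ 269 mm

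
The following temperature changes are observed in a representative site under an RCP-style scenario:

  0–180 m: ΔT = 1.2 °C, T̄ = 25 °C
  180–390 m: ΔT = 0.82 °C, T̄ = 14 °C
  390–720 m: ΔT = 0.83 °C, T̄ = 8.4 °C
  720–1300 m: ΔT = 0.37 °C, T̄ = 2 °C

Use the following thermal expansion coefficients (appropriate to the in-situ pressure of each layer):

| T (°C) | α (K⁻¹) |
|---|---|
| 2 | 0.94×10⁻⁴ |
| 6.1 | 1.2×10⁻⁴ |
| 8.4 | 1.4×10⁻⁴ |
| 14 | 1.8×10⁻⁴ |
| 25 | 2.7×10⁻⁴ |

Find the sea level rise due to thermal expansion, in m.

0.15 m

Layer 1 at 25 °C → α = 2.7×10⁻⁴ K⁻¹
Layer 2 at 14 °C → α = 1.8×10⁻⁴ K⁻¹
Layer 3 at 8.4 °C → α = 1.4×10⁻⁴ K⁻¹
Layer 4 at 2 °C → α = 0.94×10⁻⁴ K⁻¹
1.2 × 180 × 2.7×10⁻⁴ = 0.05832 m
180–390 m: 0.82 × 1.8×10⁻⁴ × 210 = 0.030996 m
Layer 3: 1.4×10⁻⁴ × 0.83 × 330 = 0.038346 m
0.94×10⁻⁴ × 580 × 0.37 = 0.0201724 m
Δh = 0.05832 + 0.030996 + 0.038346 + 0.0201724 = 0.1478344 m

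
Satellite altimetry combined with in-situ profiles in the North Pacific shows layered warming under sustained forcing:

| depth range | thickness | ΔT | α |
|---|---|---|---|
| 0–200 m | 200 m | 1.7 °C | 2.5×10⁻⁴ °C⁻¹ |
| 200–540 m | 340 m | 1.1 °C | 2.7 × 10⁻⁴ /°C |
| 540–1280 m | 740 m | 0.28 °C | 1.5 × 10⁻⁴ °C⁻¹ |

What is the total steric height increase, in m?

about 0.22 m

0–200 m: 1.7 × 2.5×10⁻⁴ × 200 = 0.08500 m
Layer 2: 1.1 × 2.7×10⁻⁴ × 340 = 0.10098 m
Layer 3: 0.28 × 1.5×10⁻⁴ × 740 = 0.03108 m
Δh = 0.08500 + 0.10098 + 0.03108 = 0.21706 m ≈ 0.22 m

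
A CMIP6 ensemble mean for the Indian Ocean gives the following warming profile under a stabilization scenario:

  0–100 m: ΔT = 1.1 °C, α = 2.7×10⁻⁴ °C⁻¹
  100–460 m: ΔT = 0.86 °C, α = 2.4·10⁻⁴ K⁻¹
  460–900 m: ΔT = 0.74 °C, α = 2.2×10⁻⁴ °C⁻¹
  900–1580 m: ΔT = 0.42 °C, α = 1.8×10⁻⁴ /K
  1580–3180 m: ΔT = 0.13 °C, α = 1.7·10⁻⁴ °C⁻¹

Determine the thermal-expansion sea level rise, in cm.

26.2 cm

0–100 m: 2.7×10⁻⁴ × 1.1 × 100 = 0.02970 m
100–460 m: 0.86 × 2.4×10⁻⁴ × 360 = 0.074304 m
Layer 3: 440 × 2.2×10⁻⁴ × 0.74 = 0.071632 m
900–1580 m: 1.8×10⁻⁴ × 0.42 × 680 = 0.051408 m
1580–3180 m: 1600 × 1.7×10⁻⁴ × 0.13 = 0.03536 m
Δh = 0.02970 + 0.074304 + 0.071632 + 0.051408 + 0.03536 = 0.262404 m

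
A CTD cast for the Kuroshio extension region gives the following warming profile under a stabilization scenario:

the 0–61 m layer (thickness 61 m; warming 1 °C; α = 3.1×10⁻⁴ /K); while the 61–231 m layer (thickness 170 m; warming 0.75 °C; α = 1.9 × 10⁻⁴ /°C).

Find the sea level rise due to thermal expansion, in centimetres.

4.31 cm

0–61 m: 3.1×10⁻⁴ × 1 × 61 = 0.01891 m
1.9×10⁻⁴ × 170 × 0.75 = 0.024225 m
Δh = 0.01891 + 0.024225 = 0.043135 m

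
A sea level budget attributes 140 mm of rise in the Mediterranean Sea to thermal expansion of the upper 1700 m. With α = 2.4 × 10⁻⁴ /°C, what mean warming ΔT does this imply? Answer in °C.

ΔT ≈ 0.343 °C

ΔT = Δh/(αH) = 0.14 / (2.4×10⁻⁴ × 1700) ≈ 0.3431 °C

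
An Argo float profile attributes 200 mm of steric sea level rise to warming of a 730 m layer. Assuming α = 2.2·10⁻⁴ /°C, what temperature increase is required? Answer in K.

ΔT = Δh/(αH) = 0.2 / (2.2×10⁻⁴ × 730) ≈ 1.245 K

ΔT ≈ 1.2 K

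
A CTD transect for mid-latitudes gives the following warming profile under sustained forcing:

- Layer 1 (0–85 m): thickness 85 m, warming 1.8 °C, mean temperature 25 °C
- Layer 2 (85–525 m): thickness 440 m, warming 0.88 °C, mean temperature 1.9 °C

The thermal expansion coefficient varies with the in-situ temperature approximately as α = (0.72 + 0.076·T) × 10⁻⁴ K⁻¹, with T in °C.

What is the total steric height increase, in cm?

Layer 1: α = (0.72 + 0.076×25)×10⁻⁴ = 2.62×10⁻⁴ K⁻¹
Layer 2: α = (0.72 + 0.076×1.9)×10⁻⁴ = 0.8644×10⁻⁴ K⁻¹
0–85 m: 2.62×10⁻⁴ × 85 × 1.8 = 0.040086 m
85–525 m: 0.88 × 0.8644×10⁻⁴ × 440 = 0.033469568 m
Δh = 0.040086 + 0.033469568 = 0.073555568 m

about 7.36 cm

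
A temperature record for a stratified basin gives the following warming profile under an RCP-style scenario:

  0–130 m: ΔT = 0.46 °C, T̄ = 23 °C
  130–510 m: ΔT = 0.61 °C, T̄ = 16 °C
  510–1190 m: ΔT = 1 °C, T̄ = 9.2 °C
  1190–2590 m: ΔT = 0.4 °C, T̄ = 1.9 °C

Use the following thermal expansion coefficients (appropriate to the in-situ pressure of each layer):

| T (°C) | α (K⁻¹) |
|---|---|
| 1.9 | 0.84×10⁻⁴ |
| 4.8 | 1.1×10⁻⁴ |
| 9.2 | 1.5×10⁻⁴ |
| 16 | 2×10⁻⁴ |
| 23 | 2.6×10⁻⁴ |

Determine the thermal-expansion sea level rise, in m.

Δh = 0.211 m

Layer 1 at 23 °C → α = 2.6×10⁻⁴ K⁻¹
Layer 2 at 16 °C → α = 2×10⁻⁴ K⁻¹
Layer 3 at 9.2 °C → α = 1.5×10⁻⁴ K⁻¹
Layer 4 at 1.9 °C → α = 0.84×10⁻⁴ K⁻¹
0–130 m: 2.6×10⁻⁴ × 0.46 × 130 = 0.015548 m
130–510 m: 0.61 × 2×10⁻⁴ × 380 = 0.04636 m
Layer 3: 1.5×10⁻⁴ × 680 × 1 = 0.10200 m
1400 × 0.4 × 0.84×10⁻⁴ = 0.04704 m
Δh = 0.015548 + 0.04636 + 0.10200 + 0.04704 = 0.210948 m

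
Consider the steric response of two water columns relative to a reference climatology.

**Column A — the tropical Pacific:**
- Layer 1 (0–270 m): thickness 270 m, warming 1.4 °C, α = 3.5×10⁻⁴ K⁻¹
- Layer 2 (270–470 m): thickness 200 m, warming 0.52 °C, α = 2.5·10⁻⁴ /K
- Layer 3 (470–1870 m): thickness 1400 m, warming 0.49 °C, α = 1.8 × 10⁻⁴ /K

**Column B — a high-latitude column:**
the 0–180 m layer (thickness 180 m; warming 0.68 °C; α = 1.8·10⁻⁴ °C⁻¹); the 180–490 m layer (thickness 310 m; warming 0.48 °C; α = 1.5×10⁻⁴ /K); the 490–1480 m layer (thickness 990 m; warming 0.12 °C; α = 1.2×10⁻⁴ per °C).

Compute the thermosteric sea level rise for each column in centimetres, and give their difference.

A 270 × 3.5×10⁻⁴ × 1.4 = 0.13230 m
A 270–470 m: 2.5×10⁻⁴ × 200 × 0.52 = 0.02600 m
A Layer 3: 0.49 × 1.8×10⁻⁴ × 1400 = 0.12348 m
A total: 0.28178 m
B Layer 1: 1.8×10⁻⁴ × 180 × 0.68 = 0.022032 m
B 310 × 0.48 × 1.5×10⁻⁴ = 0.02232 m
B Layer 3: 1.2×10⁻⁴ × 990 × 0.12 = 0.014256 m
B total: 0.058608 m
Difference: 0.28178 − 0.058608 = 0.223172 m

A: 28.2 cm; B: 5.86 cm; difference 22.3 cm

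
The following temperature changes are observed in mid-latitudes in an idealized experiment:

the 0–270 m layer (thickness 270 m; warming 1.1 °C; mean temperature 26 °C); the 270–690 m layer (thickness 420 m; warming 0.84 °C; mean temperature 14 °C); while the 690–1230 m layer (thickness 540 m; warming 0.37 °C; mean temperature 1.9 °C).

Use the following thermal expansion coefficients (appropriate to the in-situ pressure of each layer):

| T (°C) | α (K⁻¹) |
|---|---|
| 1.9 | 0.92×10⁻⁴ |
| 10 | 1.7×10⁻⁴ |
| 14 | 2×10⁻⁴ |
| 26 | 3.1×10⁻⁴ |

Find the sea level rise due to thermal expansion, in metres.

0.18 m

Layer 1 at 26 °C → α = 3.1×10⁻⁴ K⁻¹
Layer 2 at 14 °C → α = 2×10⁻⁴ K⁻¹
Layer 3 at 1.9 °C → α = 0.92×10⁻⁴ K⁻¹
1.1 × 3.1×10⁻⁴ × 270 = 0.09207 m
270–690 m: 420 × 0.84 × 2×10⁻⁴ = 0.07056 m
0.92×10⁻⁴ × 540 × 0.37 = 0.0183816 m
Δh = 0.09207 + 0.07056 + 0.0183816 = 0.1810116 m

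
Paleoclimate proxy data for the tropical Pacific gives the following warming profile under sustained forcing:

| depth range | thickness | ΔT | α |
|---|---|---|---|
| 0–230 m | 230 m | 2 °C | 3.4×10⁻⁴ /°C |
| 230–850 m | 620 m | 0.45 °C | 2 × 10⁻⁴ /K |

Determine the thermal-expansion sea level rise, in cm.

0–230 m: 230 × 2 × 3.4×10⁻⁴ = 0.15640 m
230–850 m: 620 × 2×10⁻⁴ × 0.45 = 0.05580 m
Δh = 0.15640 + 0.05580 = 0.21220 m

about 21.2 cm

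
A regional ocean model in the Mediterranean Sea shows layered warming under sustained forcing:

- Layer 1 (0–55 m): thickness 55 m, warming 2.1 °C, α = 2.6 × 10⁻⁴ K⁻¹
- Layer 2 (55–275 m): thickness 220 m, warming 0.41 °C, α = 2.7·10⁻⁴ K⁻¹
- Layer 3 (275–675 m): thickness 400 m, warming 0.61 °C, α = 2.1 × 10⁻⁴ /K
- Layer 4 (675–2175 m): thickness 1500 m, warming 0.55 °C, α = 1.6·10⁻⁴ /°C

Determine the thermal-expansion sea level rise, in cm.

23.8 cm

Layer 1: 2.6×10⁻⁴ × 2.1 × 55 = 0.03003 m
55–275 m: 220 × 0.41 × 2.7×10⁻⁴ = 0.024354 m
400 × 0.61 × 2.1×10⁻⁴ = 0.05124 m
Layer 4: 0.55 × 1.6×10⁻⁴ × 1500 = 0.13200 m
Δh = 0.03003 + 0.024354 + 0.05124 + 0.13200 = 0.237624 m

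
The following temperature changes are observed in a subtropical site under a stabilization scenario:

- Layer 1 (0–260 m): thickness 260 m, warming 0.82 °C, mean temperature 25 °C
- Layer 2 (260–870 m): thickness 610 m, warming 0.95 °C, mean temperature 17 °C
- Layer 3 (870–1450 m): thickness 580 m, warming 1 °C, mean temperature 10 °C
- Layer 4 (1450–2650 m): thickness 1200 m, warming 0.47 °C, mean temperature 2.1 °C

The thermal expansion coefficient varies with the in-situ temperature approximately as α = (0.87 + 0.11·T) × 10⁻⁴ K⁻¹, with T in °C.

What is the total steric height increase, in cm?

about 41 cm

Layer 1: α = (0.87 + 0.11×25)×10⁻⁴ = 3.62×10⁻⁴ K⁻¹
Layer 2: α = (0.87 + 0.11×17)×10⁻⁴ = 2.74×10⁻⁴ K⁻¹
Layer 3: α = (0.87 + 0.11×10)×10⁻⁴ = 1.97×10⁻⁴ K⁻¹
Layer 4: α = (0.87 + 0.11×2.1)×10⁻⁴ = 1.101×10⁻⁴ K⁻¹
Layer 1: 0.82 × 260 × 3.62×10⁻⁴ = 0.0771784 m
260–870 m: 610 × 2.74×10⁻⁴ × 0.95 = 0.158783 m
870–1450 m: 1.97×10⁻⁴ × 1 × 580 = 0.11426 m
1200 × 0.47 × 1.101×10⁻⁴ = 0.0620964 m
Δh = 0.0771784 + 0.158783 + 0.11426 + 0.0620964 = 0.4123178 m ≈ 41 cm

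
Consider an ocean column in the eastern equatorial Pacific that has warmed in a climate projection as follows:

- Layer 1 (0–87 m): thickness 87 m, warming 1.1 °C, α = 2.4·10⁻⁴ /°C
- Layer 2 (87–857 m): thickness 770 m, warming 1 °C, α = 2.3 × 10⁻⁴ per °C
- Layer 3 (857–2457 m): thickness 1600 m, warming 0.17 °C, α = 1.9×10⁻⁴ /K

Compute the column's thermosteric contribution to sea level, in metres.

about 0.252 m

0–87 m: 87 × 1.1 × 2.4×10⁻⁴ = 0.022968 m
87–857 m: 2.3×10⁻⁴ × 770 × 1 = 0.17710 m
857–2457 m: 1.9×10⁻⁴ × 1600 × 0.17 = 0.05168 m
Δh = 0.022968 + 0.17710 + 0.05168 = 0.251748 m ≈ 0.252 m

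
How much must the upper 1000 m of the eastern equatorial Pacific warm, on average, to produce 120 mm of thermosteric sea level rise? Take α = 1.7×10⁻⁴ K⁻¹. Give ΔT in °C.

about 0.706 °C

ΔT = Δh/(αH) = 0.12 / (1.7×10⁻⁴ × 1000) ≈ 0.7059 °C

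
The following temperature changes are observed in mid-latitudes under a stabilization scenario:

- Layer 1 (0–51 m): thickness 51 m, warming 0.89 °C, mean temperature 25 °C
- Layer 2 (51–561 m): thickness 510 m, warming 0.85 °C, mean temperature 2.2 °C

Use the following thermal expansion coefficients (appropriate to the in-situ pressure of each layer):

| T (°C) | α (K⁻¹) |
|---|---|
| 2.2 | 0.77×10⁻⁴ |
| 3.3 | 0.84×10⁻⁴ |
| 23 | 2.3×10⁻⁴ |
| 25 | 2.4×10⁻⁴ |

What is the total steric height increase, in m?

Layer 1 at 25 °C → α = 2.4×10⁻⁴ K⁻¹
Layer 2 at 2.2 °C → α = 0.77×10⁻⁴ K⁻¹
51 × 0.89 × 2.4×10⁻⁴ = 0.0108936 m
Layer 2: 0.77×10⁻⁴ × 510 × 0.85 = 0.0333795 m
Δh = 0.0108936 + 0.0333795 = 0.0442731 m

about 0.0443 m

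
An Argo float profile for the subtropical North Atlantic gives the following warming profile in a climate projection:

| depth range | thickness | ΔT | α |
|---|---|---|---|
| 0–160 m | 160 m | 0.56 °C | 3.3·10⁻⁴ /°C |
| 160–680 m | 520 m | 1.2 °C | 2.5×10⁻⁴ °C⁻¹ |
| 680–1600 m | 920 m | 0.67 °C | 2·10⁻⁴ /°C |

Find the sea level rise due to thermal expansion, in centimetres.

Δh ≈ 31 cm

3.3×10⁻⁴ × 0.56 × 160 = 0.029568 m
Layer 2: 520 × 1.2 × 2.5×10⁻⁴ = 0.15600 m
680–1600 m: 0.67 × 2×10⁻⁴ × 920 = 0.12328 m
Δh = 0.029568 + 0.15600 + 0.12328 = 0.308848 m ≈ 31 cm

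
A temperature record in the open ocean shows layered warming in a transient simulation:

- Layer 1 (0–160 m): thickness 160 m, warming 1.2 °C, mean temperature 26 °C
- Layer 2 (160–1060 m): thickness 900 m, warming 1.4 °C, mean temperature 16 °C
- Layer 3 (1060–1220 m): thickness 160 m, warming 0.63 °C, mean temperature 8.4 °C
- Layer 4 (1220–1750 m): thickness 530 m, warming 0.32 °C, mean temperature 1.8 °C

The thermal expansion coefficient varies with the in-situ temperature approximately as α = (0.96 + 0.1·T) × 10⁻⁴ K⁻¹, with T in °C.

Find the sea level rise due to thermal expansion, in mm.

Δh ≈ 428 mm

Layer 1: α = (0.96 + 0.1×26)×10⁻⁴ = 3.56×10⁻⁴ K⁻¹
Layer 2: α = (0.96 + 0.1×16)×10⁻⁴ = 2.56×10⁻⁴ K⁻¹
Layer 3: α = (0.96 + 0.1×8.4)×10⁻⁴ = 1.8×10⁻⁴ K⁻¹
Layer 4: α = (0.96 + 0.1×1.8)×10⁻⁴ = 1.14×10⁻⁴ K⁻¹
Layer 1: 160 × 3.56×10⁻⁴ × 1.2 = 0.068352 m
Layer 2: 1.4 × 900 × 2.56×10⁻⁴ = 0.32256 m
Layer 3: 0.63 × 160 × 1.8×10⁻⁴ = 0.018144 m
Layer 4: 0.32 × 530 × 1.14×10⁻⁴ = 0.0193344 m
Δh = 0.068352 + 0.32256 + 0.018144 + 0.0193344 = 0.4283904 m ≈ 428 mm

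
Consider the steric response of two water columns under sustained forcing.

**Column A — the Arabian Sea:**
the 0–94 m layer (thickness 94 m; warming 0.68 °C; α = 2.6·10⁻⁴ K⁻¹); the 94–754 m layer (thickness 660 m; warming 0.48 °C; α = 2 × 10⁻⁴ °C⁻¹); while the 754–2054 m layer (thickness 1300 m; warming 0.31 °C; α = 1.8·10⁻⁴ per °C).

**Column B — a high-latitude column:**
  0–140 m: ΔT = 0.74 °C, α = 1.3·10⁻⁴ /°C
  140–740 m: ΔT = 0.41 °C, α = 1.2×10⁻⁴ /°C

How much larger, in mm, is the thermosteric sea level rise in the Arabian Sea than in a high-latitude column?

110 mm

A Layer 1: 2.6×10⁻⁴ × 0.68 × 94 = 0.0166192 m
A 660 × 0.48 × 2×10⁻⁴ = 0.06336 m
A 754–2054 m: 0.31 × 1300 × 1.8×10⁻⁴ = 0.07254 m
A total: 0.1525192 m
B 0.74 × 1.3×10⁻⁴ × 140 = 0.013468 m
B 140–740 m: 0.41 × 1.2×10⁻⁴ × 600 = 0.02952 m
B total: 0.042988 m
Difference: 0.1525192 − 0.042988 = 0.1095312 m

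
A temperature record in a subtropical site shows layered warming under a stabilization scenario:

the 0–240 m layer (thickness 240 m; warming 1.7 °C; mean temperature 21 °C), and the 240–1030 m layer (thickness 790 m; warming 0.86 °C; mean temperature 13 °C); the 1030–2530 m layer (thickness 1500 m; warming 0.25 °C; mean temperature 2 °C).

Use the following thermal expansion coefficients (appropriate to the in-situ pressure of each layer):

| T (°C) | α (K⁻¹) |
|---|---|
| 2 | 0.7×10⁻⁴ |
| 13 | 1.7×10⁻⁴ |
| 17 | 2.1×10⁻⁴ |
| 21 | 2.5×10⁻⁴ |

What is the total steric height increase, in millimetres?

244 mm

Layer 1 at 21 °C → α = 2.5×10⁻⁴ K⁻¹
Layer 2 at 13 °C → α = 1.7×10⁻⁴ K⁻¹
Layer 3 at 2 °C → α = 0.7×10⁻⁴ K⁻¹
0–240 m: 2.5×10⁻⁴ × 240 × 1.7 = 0.10200 m
240–1030 m: 1.7×10⁻⁴ × 790 × 0.86 = 0.115498 m
1500 × 0.25 × 0.7×10⁻⁴ = 0.02625 m
Δh = 0.10200 + 0.115498 + 0.02625 = 0.243748 m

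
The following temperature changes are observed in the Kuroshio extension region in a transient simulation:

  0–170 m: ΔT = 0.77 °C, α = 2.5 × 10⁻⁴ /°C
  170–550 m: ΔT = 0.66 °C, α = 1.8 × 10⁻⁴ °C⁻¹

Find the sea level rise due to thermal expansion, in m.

Δh ≈ 0.0779 m

Layer 1: 0.77 × 170 × 2.5×10⁻⁴ = 0.032725 m
0.66 × 1.8×10⁻⁴ × 380 = 0.045144 m
Δh = 0.032725 + 0.045144 = 0.077869 m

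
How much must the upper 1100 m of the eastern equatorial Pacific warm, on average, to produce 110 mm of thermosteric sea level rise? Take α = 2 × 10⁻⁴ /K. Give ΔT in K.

0.500 K

ΔT = Δh/(αH) = 0.11 / (2×10⁻⁴ × 1100) = 0.5000 K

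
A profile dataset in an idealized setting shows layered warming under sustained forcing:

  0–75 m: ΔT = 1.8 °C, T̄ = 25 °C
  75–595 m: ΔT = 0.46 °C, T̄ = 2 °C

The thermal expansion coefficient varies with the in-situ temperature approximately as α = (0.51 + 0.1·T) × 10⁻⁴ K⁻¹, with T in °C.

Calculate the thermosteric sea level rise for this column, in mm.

Δh ≈ 57.6 mm

Layer 1: α = (0.51 + 0.1×25)×10⁻⁴ = 3.01×10⁻⁴ K⁻¹
Layer 2: α = (0.51 + 0.1×2)×10⁻⁴ = 0.71×10⁻⁴ K⁻¹
Layer 1: 1.8 × 3.01×10⁻⁴ × 75 = 0.040635 m
Layer 2: 520 × 0.71×10⁻⁴ × 0.46 = 0.0169832 m
Δh = 0.040635 + 0.0169832 = 0.0576182 m ≈ 57.6 mm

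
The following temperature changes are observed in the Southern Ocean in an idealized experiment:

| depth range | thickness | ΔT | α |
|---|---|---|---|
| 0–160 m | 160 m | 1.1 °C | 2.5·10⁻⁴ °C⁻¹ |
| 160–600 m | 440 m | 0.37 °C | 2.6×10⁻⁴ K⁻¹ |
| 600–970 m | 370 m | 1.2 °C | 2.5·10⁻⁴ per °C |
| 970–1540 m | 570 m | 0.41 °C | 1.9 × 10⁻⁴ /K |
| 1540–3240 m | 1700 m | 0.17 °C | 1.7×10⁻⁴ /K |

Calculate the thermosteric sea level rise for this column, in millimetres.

about 291 mm

2.5×10⁻⁴ × 160 × 1.1 = 0.04400 m
Layer 2: 2.6×10⁻⁴ × 0.37 × 440 = 0.042328 m
600–970 m: 2.5×10⁻⁴ × 1.2 × 370 = 0.11100 m
Layer 4: 570 × 1.9×10⁻⁴ × 0.41 = 0.044403 m
1540–3240 m: 1700 × 0.17 × 1.7×10⁻⁴ = 0.04913 m
Δh = 0.04400 + 0.042328 + 0.11100 + 0.044403 + 0.04913 = 0.290861 m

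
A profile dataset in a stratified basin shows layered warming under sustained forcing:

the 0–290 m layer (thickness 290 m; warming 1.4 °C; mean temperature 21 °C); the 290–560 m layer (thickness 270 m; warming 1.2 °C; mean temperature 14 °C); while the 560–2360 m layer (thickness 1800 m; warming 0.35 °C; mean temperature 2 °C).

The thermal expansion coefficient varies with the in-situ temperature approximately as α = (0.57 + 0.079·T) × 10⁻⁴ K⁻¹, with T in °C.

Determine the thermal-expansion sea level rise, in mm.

Layer 1: α = (0.57 + 0.079×21)×10⁻⁴ = 2.229×10⁻⁴ K⁻¹
Layer 2: α = (0.57 + 0.079×14)×10⁻⁴ = 1.676×10⁻⁴ K⁻¹
Layer 3: α = (0.57 + 0.079×2)×10⁻⁴ = 0.728×10⁻⁴ K⁻¹
0–290 m: 2.229×10⁻⁴ × 1.4 × 290 = 0.0904974 m
270 × 1.2 × 1.676×10⁻⁴ = 0.0543024 m
560–2360 m: 0.728×10⁻⁴ × 0.35 × 1800 = 0.045864 m
Δh = 0.0904974 + 0.0543024 + 0.045864 = 0.1906638 m

Δh ≈ 190 mm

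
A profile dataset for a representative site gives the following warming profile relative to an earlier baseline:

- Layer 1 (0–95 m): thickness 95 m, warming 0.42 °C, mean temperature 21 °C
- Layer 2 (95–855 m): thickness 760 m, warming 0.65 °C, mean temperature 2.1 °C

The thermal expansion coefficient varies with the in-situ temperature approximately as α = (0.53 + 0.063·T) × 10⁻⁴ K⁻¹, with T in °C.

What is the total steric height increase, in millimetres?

40.1 mm of thermosteric rise

Layer 1: α = (0.53 + 0.063×21)×10⁻⁴ = 1.853×10⁻⁴ K⁻¹
Layer 2: α = (0.53 + 0.063×2.1)×10⁻⁴ = 0.6623×10⁻⁴ K⁻¹
Layer 1: 95 × 0.42 × 1.853×10⁻⁴ = 0.00739347 m
Layer 2: 0.65 × 0.6623×10⁻⁴ × 760 = 0.03271762 m
Δh = 0.00739347 + 0.03271762 = 0.04011109 m ≈ 40.1 mm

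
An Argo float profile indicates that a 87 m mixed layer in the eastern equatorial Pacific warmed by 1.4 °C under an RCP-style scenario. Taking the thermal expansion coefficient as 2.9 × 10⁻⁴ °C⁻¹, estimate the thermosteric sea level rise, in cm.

about 3.53 cm

Δh = αΔT·H = 2.9×10⁻⁴ × 1.4 × 87 = 0.035322 m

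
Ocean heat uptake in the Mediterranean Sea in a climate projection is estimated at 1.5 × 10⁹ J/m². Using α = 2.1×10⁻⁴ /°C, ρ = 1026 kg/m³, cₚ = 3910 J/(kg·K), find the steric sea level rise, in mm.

Δh = αQ/(ρcₚ) = 2.1×10⁻⁴ × 1.5×10⁹ / (1026 × 3910) ≈ 0.078521 m

79 mm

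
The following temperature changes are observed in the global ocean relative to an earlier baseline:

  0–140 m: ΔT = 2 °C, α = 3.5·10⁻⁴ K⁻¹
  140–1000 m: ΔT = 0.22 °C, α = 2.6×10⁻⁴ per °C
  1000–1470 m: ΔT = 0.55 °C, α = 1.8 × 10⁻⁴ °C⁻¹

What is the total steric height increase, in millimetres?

190 mm

140 × 2 × 3.5×10⁻⁴ = 0.09800 m
860 × 2.6×10⁻⁴ × 0.22 = 0.049192 m
Layer 3: 1.8×10⁻⁴ × 0.55 × 470 = 0.04653 m
Δh = 0.09800 + 0.049192 + 0.04653 = 0.193722 m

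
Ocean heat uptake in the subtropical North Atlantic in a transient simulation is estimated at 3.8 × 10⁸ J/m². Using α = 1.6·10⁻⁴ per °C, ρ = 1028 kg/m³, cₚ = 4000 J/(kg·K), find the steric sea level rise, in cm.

1.5 cm of thermosteric rise

Δh = αQ/(ρcₚ) = 1.6×10⁻⁴ × 3.8×10⁸ / (1028 × 4000) ≈ 0.014786 m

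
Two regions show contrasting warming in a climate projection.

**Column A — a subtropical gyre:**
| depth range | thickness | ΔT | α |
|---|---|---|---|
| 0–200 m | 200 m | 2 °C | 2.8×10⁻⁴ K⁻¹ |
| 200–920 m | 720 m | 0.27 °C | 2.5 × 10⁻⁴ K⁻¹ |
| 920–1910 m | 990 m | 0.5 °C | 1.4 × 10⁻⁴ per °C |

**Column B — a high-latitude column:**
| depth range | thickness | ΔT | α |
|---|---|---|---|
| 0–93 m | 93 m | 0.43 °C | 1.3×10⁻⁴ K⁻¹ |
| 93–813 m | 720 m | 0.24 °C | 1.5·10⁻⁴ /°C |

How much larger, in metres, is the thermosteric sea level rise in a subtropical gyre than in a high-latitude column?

A 0–200 m: 200 × 2 × 2.8×10⁻⁴ = 0.11200 m
A Layer 2: 720 × 2.5×10⁻⁴ × 0.27 = 0.04860 m
A 990 × 1.4×10⁻⁴ × 0.5 = 0.06930 m
A total: 0.22990 m
B 0–93 m: 1.3×10⁻⁴ × 0.43 × 93 = 0.0051987 m
B 93–813 m: 1.5×10⁻⁴ × 0.24 × 720 = 0.02592 m
B total: 0.0311187 m
Difference: 0.22990 − 0.0311187 = 0.1987813 m

0.20 m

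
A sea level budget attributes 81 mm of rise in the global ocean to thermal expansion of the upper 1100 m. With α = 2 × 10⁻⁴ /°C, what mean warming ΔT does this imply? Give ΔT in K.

ΔT = Δh/(αH) = 0.081 / (2×10⁻⁴ × 1100) ≈ 0.3682 K

about 0.368 K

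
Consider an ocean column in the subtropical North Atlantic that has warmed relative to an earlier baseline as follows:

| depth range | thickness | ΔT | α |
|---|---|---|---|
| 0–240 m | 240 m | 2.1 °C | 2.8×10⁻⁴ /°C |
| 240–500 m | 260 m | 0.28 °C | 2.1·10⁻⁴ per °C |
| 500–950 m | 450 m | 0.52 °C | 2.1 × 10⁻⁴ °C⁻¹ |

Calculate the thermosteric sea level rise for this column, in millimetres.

Layer 1: 2.1 × 240 × 2.8×10⁻⁴ = 0.14112 m
260 × 2.1×10⁻⁴ × 0.28 = 0.015288 m
500–950 m: 450 × 0.52 × 2.1×10⁻⁴ = 0.04914 m
Δh = 0.14112 + 0.015288 + 0.04914 = 0.205548 m

210 mm of thermosteric rise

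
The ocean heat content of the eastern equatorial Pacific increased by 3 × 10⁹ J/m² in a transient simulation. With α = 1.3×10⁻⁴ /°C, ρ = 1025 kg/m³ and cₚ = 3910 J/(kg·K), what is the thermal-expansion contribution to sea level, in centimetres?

Δh = αQ/(ρcₚ) = 1.3×10⁻⁴ × 3×10⁹ / (1025 × 3910) ≈ 0.097311 m

about 9.73 cm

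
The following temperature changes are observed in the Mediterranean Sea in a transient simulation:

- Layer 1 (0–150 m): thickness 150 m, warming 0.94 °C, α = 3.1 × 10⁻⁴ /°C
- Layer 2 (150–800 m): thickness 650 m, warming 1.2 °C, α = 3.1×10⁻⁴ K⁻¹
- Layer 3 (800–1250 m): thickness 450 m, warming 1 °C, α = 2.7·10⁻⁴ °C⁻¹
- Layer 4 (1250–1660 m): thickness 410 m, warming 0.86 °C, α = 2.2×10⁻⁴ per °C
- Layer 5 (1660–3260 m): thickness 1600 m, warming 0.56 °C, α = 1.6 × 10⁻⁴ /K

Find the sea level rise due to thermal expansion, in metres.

0.628 m

0–150 m: 3.1×10⁻⁴ × 150 × 0.94 = 0.04371 m
Layer 2: 1.2 × 650 × 3.1×10⁻⁴ = 0.24180 m
Layer 3: 2.7×10⁻⁴ × 450 × 1 = 0.12150 m
Layer 4: 410 × 2.2×10⁻⁴ × 0.86 = 0.077572 m
Layer 5: 0.56 × 1.6×10⁻⁴ × 1600 = 0.14336 m
Δh = 0.04371 + 0.24180 + 0.12150 + 0.077572 + 0.14336 = 0.627942 m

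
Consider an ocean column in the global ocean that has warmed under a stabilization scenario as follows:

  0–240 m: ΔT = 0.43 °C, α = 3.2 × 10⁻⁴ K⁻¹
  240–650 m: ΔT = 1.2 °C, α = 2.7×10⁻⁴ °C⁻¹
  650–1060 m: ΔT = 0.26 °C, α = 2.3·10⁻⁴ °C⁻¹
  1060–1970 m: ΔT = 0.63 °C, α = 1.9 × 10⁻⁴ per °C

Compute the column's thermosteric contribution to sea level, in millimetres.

Δh = 300 mm

0–240 m: 240 × 0.43 × 3.2×10⁻⁴ = 0.033024 m
1.2 × 2.7×10⁻⁴ × 410 = 0.13284 m
Layer 3: 410 × 0.26 × 2.3×10⁻⁴ = 0.024518 m
1060–1970 m: 910 × 1.9×10⁻⁴ × 0.63 = 0.108927 m
Δh = 0.033024 + 0.13284 + 0.024518 + 0.108927 = 0.299309 m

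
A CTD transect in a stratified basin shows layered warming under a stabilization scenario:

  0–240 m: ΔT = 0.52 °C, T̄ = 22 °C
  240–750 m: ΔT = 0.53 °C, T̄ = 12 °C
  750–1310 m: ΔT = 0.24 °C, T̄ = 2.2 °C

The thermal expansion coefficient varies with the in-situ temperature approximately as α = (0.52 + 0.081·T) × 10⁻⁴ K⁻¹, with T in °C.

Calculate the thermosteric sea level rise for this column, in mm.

78 mm

Layer 1: α = (0.52 + 0.081×22)×10⁻⁴ = 2.302×10⁻⁴ K⁻¹
Layer 2: α = (0.52 + 0.081×12)×10⁻⁴ = 1.492×10⁻⁴ K⁻¹
Layer 3: α = (0.52 + 0.081×2.2)×10⁻⁴ = 0.6982×10⁻⁴ K⁻¹
0–240 m: 2.302×10⁻⁴ × 240 × 0.52 = 0.02872896 m
1.492×10⁻⁴ × 0.53 × 510 = 0.04032876 m
560 × 0.6982×10⁻⁴ × 0.24 = 0.009383808 m
Δh = 0.02872896 + 0.04032876 + 0.009383808 = 0.078441528 m ≈ 78 mm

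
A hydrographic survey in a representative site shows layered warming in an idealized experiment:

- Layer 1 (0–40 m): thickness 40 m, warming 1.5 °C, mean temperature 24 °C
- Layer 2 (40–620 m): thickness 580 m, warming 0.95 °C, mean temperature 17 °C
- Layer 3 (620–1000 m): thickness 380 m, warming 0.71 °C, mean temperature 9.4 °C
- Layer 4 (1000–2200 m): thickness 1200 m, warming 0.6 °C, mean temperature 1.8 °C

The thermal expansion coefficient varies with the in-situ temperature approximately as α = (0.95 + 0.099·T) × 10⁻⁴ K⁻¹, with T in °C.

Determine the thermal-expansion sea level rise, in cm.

29.7 cm of thermosteric rise

Layer 1: α = (0.95 + 0.099×24)×10⁻⁴ = 3.326×10⁻⁴ K⁻¹
Layer 2: α = (0.95 + 0.099×17)×10⁻⁴ = 2.633×10⁻⁴ K⁻¹
Layer 3: α = (0.95 + 0.099×9.4)×10⁻⁴ = 1.8806×10⁻⁴ K⁻¹
Layer 4: α = (0.95 + 0.099×1.8)×10⁻⁴ = 1.1282×10⁻⁴ K⁻¹
Layer 1: 3.326×10⁻⁴ × 40 × 1.5 = 0.019956 m
0.95 × 2.633×10⁻⁴ × 580 = 0.1450783 m
380 × 0.71 × 1.8806×10⁻⁴ = 0.050738588 m
1000–2200 m: 1200 × 0.6 × 1.1282×10⁻⁴ = 0.0812304 m
Δh = 0.019956 + 0.1450783 + 0.050738588 + 0.0812304 = 0.297003288 m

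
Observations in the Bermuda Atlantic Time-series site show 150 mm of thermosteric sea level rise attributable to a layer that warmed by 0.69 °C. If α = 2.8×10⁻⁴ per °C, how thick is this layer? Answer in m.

H = Δh/(αΔT) = 0.15 / (2.8×10⁻⁴ × 0.69) ≈ 776.4 m

H ≈ 776 m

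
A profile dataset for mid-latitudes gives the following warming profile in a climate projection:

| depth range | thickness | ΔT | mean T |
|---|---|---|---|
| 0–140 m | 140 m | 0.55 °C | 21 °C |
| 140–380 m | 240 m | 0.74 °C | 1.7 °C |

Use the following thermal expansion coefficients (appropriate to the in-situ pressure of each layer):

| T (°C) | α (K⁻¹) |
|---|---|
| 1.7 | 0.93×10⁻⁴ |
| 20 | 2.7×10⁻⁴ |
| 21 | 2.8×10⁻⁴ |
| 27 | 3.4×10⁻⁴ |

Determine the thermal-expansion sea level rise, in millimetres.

about 38 mm

Layer 1 at 21 °C → α = 2.8×10⁻⁴ K⁻¹
Layer 2 at 1.7 °C → α = 0.93×10⁻⁴ K⁻¹
Layer 1: 140 × 0.55 × 2.8×10⁻⁴ = 0.02156 m
Layer 2: 0.93×10⁻⁴ × 240 × 0.74 = 0.0165168 m
Δh = 0.02156 + 0.0165168 = 0.0380768 m ≈ 38 mm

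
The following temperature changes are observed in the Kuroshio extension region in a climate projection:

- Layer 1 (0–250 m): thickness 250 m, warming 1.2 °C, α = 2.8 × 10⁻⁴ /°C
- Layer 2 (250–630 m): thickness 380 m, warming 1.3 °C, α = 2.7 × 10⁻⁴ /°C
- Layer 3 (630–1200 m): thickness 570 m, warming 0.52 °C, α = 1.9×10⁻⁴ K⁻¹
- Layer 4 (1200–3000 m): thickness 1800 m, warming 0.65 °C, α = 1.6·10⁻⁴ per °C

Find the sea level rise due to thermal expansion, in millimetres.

0–250 m: 250 × 1.2 × 2.8×10⁻⁴ = 0.08400 m
Layer 2: 1.3 × 2.7×10⁻⁴ × 380 = 0.13338 m
630–1200 m: 0.52 × 570 × 1.9×10⁻⁴ = 0.056316 m
1800 × 1.6×10⁻⁴ × 0.65 = 0.18720 m
Δh = 0.08400 + 0.13338 + 0.056316 + 0.18720 = 0.460896 m

about 461 mm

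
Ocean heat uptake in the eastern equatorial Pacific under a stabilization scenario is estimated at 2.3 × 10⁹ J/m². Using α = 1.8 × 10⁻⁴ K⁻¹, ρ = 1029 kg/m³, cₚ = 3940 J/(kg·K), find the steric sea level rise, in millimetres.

Δh = αQ/(ρcₚ) = 1.8×10⁻⁴ × 2.3×10⁹ / (1029 × 3940) ≈ 0.10211 m

100 mm of thermosteric rise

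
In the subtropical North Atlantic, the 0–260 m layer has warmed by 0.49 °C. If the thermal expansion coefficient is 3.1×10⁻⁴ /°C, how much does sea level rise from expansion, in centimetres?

3.95 cm

Δh = αΔT·H = 3.1×10⁻⁴ × 0.49 × 260 = 0.039494 m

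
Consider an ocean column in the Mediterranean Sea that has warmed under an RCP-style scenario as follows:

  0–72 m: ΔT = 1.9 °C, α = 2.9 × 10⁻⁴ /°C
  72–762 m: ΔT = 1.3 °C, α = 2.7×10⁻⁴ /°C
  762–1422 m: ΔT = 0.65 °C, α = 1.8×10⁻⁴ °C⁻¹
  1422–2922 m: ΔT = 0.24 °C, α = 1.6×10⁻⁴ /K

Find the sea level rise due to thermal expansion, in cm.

Layer 1: 2.9×10⁻⁴ × 72 × 1.9 = 0.039672 m
1.3 × 2.7×10⁻⁴ × 690 = 0.24219 m
762–1422 m: 0.65 × 1.8×10⁻⁴ × 660 = 0.07722 m
1422–2922 m: 1500 × 0.24 × 1.6×10⁻⁴ = 0.05760 m
Δh = 0.039672 + 0.24219 + 0.07722 + 0.05760 = 0.416682 m

Δh ≈ 42 cm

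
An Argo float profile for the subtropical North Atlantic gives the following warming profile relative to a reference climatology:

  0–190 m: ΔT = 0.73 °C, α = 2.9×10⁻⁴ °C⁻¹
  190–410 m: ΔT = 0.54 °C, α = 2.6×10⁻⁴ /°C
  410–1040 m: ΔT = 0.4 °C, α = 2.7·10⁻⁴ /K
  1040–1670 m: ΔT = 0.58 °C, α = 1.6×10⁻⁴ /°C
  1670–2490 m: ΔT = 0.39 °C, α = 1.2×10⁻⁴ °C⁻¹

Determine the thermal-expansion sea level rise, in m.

2.9×10⁻⁴ × 190 × 0.73 = 0.040223 m
Layer 2: 2.6×10⁻⁴ × 220 × 0.54 = 0.030888 m
410–1040 m: 2.7×10⁻⁴ × 0.4 × 630 = 0.06804 m
Layer 4: 630 × 0.58 × 1.6×10⁻⁴ = 0.058464 m
1670–2490 m: 0.39 × 1.2×10⁻⁴ × 820 = 0.038376 m
Δh = 0.040223 + 0.030888 + 0.06804 + 0.058464 + 0.038376 = 0.235991 m ≈ 0.236 m

Δh ≈ 0.236 m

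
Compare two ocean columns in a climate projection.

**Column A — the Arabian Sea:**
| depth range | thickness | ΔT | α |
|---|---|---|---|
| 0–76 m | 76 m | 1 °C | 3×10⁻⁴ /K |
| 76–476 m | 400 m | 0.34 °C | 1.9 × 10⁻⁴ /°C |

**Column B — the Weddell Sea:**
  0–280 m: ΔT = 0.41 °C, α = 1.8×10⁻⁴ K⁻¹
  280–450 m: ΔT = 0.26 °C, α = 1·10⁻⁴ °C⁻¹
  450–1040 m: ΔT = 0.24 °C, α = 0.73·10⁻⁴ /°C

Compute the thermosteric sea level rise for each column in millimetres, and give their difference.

Δh_A ≈ 48.6 mm, Δh_B ≈ 35.4 mm; difference ≈ 13.2 mm

A 0–76 m: 1 × 76 × 3×10⁻⁴ = 0.02280 m
A 76–476 m: 400 × 0.34 × 1.9×10⁻⁴ = 0.02584 m
A total: 0.04864 m
B Layer 1: 280 × 1.8×10⁻⁴ × 0.41 = 0.020664 m
B Layer 2: 1×10⁻⁴ × 170 × 0.26 = 0.00442 m
B 0.24 × 590 × 0.73×10⁻⁴ = 0.0103368 m
B total: 0.0354208 m
Difference: 0.04864 − 0.0354208 = 0.0132192 m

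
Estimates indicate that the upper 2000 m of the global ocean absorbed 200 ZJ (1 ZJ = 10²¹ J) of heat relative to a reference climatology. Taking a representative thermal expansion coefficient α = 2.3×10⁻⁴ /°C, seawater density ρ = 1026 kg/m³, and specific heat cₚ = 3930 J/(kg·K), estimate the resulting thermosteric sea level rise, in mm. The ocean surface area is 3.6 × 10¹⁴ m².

31.7 mm of thermosteric rise

Per unit area: Q = 200×10²¹ / (3.6×10¹⁴) ≈ 5.556×10⁸ J/m²
Δh = αQ/(ρcₚ) = 2.3×10⁻⁴ × 5.556×10⁸ / (1026 × 3930) ≈ 0.031692 m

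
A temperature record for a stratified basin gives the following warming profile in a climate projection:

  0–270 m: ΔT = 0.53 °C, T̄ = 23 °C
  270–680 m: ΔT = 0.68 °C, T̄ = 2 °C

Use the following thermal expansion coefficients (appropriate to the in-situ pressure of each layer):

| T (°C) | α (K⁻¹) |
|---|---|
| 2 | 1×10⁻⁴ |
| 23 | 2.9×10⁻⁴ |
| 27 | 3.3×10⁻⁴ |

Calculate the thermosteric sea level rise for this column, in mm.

69.4 mm

Layer 1 at 23 °C → α = 2.9×10⁻⁴ K⁻¹
Layer 2 at 2 °C → α = 1×10⁻⁴ K⁻¹
Layer 1: 270 × 2.9×10⁻⁴ × 0.53 = 0.041499 m
0.68 × 410 × 1×10⁻⁴ = 0.02788 m
Δh = 0.041499 + 0.02788 = 0.069379 m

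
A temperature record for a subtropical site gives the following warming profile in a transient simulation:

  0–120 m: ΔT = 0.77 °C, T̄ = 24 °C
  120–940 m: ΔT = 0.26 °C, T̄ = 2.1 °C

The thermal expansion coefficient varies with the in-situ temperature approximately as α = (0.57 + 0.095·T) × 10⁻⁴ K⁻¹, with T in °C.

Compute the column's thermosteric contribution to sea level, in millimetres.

Δh = 43 mm

Layer 1: α = (0.57 + 0.095×24)×10⁻⁴ = 2.85×10⁻⁴ K⁻¹
Layer 2: α = (0.57 + 0.095×2.1)×10⁻⁴ = 0.7695×10⁻⁴ K⁻¹
Layer 1: 2.85×10⁻⁴ × 120 × 0.77 = 0.026334 m
0.7695×10⁻⁴ × 0.26 × 820 = 0.01640574 m
Δh = 0.026334 + 0.01640574 = 0.04273974 m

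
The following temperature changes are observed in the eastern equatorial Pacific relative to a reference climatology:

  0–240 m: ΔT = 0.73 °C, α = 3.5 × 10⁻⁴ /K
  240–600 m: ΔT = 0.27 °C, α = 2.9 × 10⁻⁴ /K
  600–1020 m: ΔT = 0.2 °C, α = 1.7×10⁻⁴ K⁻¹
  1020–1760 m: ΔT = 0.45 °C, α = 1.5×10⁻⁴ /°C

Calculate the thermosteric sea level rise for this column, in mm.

154 mm

0–240 m: 3.5×10⁻⁴ × 0.73 × 240 = 0.06132 m
240–600 m: 2.9×10⁻⁴ × 0.27 × 360 = 0.028188 m
1.7×10⁻⁴ × 420 × 0.2 = 0.01428 m
1020–1760 m: 0.45 × 1.5×10⁻⁴ × 740 = 0.04995 m
Δh = 0.06132 + 0.028188 + 0.01428 + 0.04995 = 0.153738 m ≈ 154 mm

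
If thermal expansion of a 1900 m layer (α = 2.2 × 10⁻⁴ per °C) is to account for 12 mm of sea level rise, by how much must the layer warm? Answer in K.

ΔT = Δh/(αH) = 0.012 / (2.2×10⁻⁴ × 1900) ≈ 0.02871 K

about 0.0287 K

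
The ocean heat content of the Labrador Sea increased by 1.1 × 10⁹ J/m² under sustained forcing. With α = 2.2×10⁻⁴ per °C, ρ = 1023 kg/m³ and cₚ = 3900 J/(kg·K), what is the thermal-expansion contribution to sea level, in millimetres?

61 mm of thermosteric rise

Δh = αQ/(ρcₚ) = 2.2×10⁻⁴ × 1.1×10⁹ / (1023 × 3900) ≈ 0.060656 m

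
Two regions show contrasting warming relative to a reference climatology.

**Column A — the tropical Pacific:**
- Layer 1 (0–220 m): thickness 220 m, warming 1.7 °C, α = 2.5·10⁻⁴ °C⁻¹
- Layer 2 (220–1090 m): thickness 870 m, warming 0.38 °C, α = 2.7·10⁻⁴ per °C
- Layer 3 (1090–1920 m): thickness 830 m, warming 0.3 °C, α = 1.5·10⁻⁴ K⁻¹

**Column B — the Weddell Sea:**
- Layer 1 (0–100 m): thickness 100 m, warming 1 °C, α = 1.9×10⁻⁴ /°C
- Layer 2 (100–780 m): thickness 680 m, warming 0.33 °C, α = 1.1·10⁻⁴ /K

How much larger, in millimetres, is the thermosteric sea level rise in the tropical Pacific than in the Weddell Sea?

A Layer 1: 220 × 1.7 × 2.5×10⁻⁴ = 0.09350 m
A Layer 2: 2.7×10⁻⁴ × 870 × 0.38 = 0.089262 m
A Layer 3: 830 × 1.5×10⁻⁴ × 0.3 = 0.03735 m
A total: 0.220112 m
B Layer 1: 100 × 1.9×10⁻⁴ × 1 = 0.01900 m
B 100–780 m: 0.33 × 680 × 1.1×10⁻⁴ = 0.024684 m
B total: 0.043684 m
Difference: 0.220112 − 0.043684 = 0.176428 m

180 mm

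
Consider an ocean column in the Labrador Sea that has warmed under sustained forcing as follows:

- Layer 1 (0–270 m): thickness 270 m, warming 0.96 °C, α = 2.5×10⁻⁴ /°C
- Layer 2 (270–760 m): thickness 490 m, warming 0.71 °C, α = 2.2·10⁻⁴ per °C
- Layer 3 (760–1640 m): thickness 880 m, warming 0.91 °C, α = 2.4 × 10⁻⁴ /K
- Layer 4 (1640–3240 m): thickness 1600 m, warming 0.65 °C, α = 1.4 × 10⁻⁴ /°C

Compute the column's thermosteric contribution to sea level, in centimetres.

0–270 m: 2.5×10⁻⁴ × 270 × 0.96 = 0.06480 m
Layer 2: 0.71 × 490 × 2.2×10⁻⁴ = 0.076538 m
Layer 3: 880 × 0.91 × 2.4×10⁻⁴ = 0.192192 m
1.4×10⁻⁴ × 1600 × 0.65 = 0.14560 m
Δh = 0.06480 + 0.076538 + 0.192192 + 0.14560 = 0.47913 m ≈ 48 cm

Δh = 48 cm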